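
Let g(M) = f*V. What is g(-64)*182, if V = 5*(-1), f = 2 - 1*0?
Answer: -1820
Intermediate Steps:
f = 2 (f = 2 + 0 = 2)
V = -5
g(M) = -10 (g(M) = 2*(-5) = -10)
g(-64)*182 = -10*182 = -1820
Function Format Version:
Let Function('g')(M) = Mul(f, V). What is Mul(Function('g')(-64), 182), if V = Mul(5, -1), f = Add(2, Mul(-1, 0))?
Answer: -1820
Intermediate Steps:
f = 2 (f = Add(2, 0) = 2)
V = -5
Function('g')(M) = -10 (Function('g')(M) = Mul(2, -5) = -10)
Mul(Function('g')(-64), 182) = Mul(-10, 182) = -1820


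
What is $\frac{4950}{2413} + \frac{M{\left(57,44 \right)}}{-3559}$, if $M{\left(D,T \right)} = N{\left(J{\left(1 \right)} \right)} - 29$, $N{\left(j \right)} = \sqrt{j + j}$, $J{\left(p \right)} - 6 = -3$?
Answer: $\frac{17687027}{8587867} - \frac{\sqrt{6}}{3559} \approx 2.0588$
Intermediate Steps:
$J{\left(p \right)} = 3$ ($J{\left(p \right)} = 6 - 3 = 3$)
$N{\left(j \right)} = \sqrt{2} \sqrt{j}$ ($N{\left(j \right)} = \sqrt{2 j} = \sqrt{2} \sqrt{j}$)
$M{\left(D,T \right)} = -29 + \sqrt{6}$ ($M{\left(D,T \right)} = \sqrt{2} \sqrt{3} - 29 = \sqrt{6} - 29 = -29 + \sqrt{6}$)
$\frac{4950}{2413} + \frac{M{\left(57,44 \right)}}{-3559} = \frac{4950}{2413} + \frac{-29 + \sqrt{6}}{-3559} = 4950 \cdot \frac{1}{2413} + \left(-29 + \sqrt{6}\right) \left(- \frac{1}{3559}\right) = \frac{4950}{2413} + \left(\frac{29}{3559} - \frac{\sqrt{6}}{3559}\right) = \frac{17687027}{8587867} - \frac{\sqrt{6}}{3559}$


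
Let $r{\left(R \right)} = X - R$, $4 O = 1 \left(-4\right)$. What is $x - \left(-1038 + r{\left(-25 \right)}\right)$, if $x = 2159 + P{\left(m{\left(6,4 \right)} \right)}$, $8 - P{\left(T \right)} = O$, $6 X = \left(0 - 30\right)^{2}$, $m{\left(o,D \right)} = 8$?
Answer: $3031$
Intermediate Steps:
$X = 150$ ($X = \frac{\left(0 - 30\right)^{2}}{6} = \frac{\left(-30\right)^{2}}{6} = \frac{1}{6} \cdot 900 = 150$)
$O = -1$ ($O = \frac{1 \left(-4\right)}{4} = \frac{1}{4} \left(-4\right) = -1$)
$r{\left(R \right)} = 150 - R$
$P{\left(T \right)} = 9$ ($P{\left(T \right)} = 8 - -1 = 8 + 1 = 9$)
$x = 2168$ ($x = 2159 + 9 = 2168$)
$x - \left(-1038 + r{\left(-25 \right)}\right) = 2168 + \left(1038 - \left(150 - -25\right)\right) = 2168 + \left(1038 - \left(150 + 25\right)\right) = 2168 + \left(1038 - 175\right) = 2168 + 863 = 3031$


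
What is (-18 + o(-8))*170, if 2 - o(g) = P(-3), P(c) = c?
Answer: -2210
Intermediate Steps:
o(g) = 5 (o(g) = 2 - 1*(-3) = 2 + 3 = 5)
(-18 + o(-8))*170 = (-18 + 5)*170 = -13*170 = -2210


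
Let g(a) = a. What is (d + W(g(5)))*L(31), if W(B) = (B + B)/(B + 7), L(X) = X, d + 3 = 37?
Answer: 6479/6 ≈ 1079.8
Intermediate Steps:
d = 34 (d = -3 + 37 = 34)
W(B) = 2*B/(7 + B) (W(B) = (2*B)/(7 + B) = 2*B/(7 + B))
(d + W(g(5)))*L(31) = (34 + 2*5/(7 + 5))*31 = (34 + 2*5/12)*31 = (34 + 2*5*(1/12))*31 = (34 + ⅚)*31 = (209/6)*31 = 6479/6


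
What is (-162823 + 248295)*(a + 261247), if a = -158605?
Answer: 8773017024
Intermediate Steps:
(-162823 + 248295)*(a + 261247) = (-162823 + 248295)*(-158605 + 261247) = 85472*102642 = 8773017024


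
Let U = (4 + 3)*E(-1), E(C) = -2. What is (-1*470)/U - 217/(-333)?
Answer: 79774/2331 ≈ 34.223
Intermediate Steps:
U = -14 (U = (4 + 3)*(-2) = 7*(-2) = -14)
(-1*470)/U - 217/(-333) = -1*470/(-14) - 217/(-333) = -470*(-1/14) - 217*(-1/333) = 235/7 + 217/333 = 79774/2331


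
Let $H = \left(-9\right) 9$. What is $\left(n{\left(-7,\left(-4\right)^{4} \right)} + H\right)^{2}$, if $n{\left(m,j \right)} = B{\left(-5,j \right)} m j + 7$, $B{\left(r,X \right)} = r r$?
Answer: $2013675876$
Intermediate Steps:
$B{\left(r,X \right)} = r^{2}$
$H = -81$
$n{\left(m,j \right)} = 7 + 25 j m$ ($n{\left(m,j \right)} = \left(-5\right)^{2} m j + 7 = 25 m j + 7 = 25 j m + 7 = 7 + 25 j m$)
$\left(n{\left(-7,\left(-4\right)^{4} \right)} + H\right)^{2} = \left(\left(7 + 25 \left(-4\right)^{4} \left(-7\right)\right) - 81\right)^{2} = \left(\left(7 + 25 \cdot 256 \left(-7\right)\right) - 81\right)^{2} = \left(\left(7 - 44800\right) - 81\right)^{2} = \left(-44793 - 81\right)^{2} = \left(-44874\right)^{2} = 2013675876$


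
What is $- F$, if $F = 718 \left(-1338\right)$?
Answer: $960684$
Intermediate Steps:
$F = -960684$
$- F = \left(-1\right) \left(-960684\right) = 960684$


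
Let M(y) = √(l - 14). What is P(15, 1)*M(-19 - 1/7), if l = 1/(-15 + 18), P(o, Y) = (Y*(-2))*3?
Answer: -2*I*√123 ≈ -22.181*I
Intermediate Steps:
P(o, Y) = -6*Y (P(o, Y) = -2*Y*3 = -6*Y)
l = ⅓ (l = 1/3 = ⅓ ≈ 0.33333)
M(y) = I*√123/3 (M(y) = √(⅓ - 14) = √(-41/3) = I*√123/3)
P(15, 1)*M(-19 - 1/7) = (-6*1)*(I*√123/3) = -2*I*√123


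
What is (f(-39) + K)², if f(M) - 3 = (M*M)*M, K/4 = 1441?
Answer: 2867816704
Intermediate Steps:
K = 5764 (K = 4*1441 = 5764)
f(M) = 3 + M³ (f(M) = 3 + (M*M)*M = 3 + M²*M = 3 + M³)
(f(-39) + K)² = ((3 + (-39)³) + 5764)² = ((3 - 59319) + 5764)² = (-59316 + 5764)² = (-53552)² = 2867816704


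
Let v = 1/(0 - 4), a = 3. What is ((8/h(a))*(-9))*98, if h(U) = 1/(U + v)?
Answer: -19404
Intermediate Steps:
v = -¼ (v = 1/(-4) = -¼ ≈ -0.25000)
h(U) = 1/(-¼ + U) (h(U) = 1/(U - ¼) = 1/(-¼ + U))
((8/h(a))*(-9))*98 = ((8/((4/(-1 + 4*3))))*(-9))*98 = ((8/((4/(-1 + 12))))*(-9))*98 = ((8/((4/11)))*(-9))*98 = ((8/((4*(1/11))))*(-9))*98 = ((8/(4/11))*(-9))*98 = ((8*(11/4))*(-9))*98 = (22*(-9))*98 = -198*98 = -19404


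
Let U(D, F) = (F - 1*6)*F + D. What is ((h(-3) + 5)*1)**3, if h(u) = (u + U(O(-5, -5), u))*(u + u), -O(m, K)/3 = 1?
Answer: -1771561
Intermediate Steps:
O(m, K) = -3 (O(m, K) = -3*1 = -3)
U(D, F) = D + F*(-6 + F) (U(D, F) = (F - 6)*F + D = (-6 + F)*F + D = F*(-6 + F) + D = D + F*(-6 + F))
h(u) = 2*u*(-3 + u**2 - 5*u) (h(u) = (u + (-3 + u**2 - 6*u))*(u + u) = (-3 + u**2 - 5*u)*(2*u) = 2*u*(-3 + u**2 - 5*u))
((h(-3) + 5)*1)**3 = ((2*(-3)*(-3 + (-3)**2 - 5*(-3)) + 5)*1)**3 = ((2*(-3)*(-3 + 9 + 15) + 5)*1)**3 = ((2*(-3)*21 + 5)*1)**3 = ((-126 + 5)*1)**3 = (-121*1)**3 = (-121)**3 = -1771561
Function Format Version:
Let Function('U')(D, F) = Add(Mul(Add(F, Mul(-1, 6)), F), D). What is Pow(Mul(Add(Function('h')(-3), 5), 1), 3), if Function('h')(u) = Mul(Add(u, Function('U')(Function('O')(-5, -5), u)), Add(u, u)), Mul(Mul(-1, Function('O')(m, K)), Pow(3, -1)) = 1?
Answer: -1771561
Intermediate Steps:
Function('O')(m, K) = -3 (Function('O')(m, K) = Mul(-3, 1) = -3)
Function('U')(D, F) = Add(D, Mul(F, Add(-6, F))) (Function('U')(D, F) = Add(Mul(Add(F, -6), F), D) = Add(Mul(Add(-6, F), F), D) = Add(Mul(F, Add(-6, F)), D) = Add(D, Mul(F, Add(-6, F))))
Function('h')(u) = Mul(2, u, Add(-3, Pow(u, 2), Mul(-5, u))) (Function('h')(u) = Mul(Add(u, Add(-3, Pow(u, 2), Mul(-6, u))), Add(u, u)) = Mul(Add(-3, Pow(u, 2), Mul(-5, u)), Mul(2, u)) = Mul(2, u, Add(-3, Pow(u, 2), Mul(-5, u))))
Pow(Mul(Add(Function('h')(-3), 5), 1), 3) = Pow(Mul(Add(Mul(2, -3, Add(-3, Pow(-3, 2), Mul(-5, -3))), 5), 1), 3) = Pow(Mul(Add(Mul(2, -3, Add(-3, 9, 15)), 5), 1), 3) = Pow(Mul(Add(Mul(2, -3, 21), 5), 1), 3) = Pow(Mul(Add(-126, 5), 1), 3) = Pow(Mul(-121, 1), 3) = Pow(-121, 3) = -1771561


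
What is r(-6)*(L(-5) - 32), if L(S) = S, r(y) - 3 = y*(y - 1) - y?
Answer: -1887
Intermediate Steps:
r(y) = 3 - y + y*(-1 + y) (r(y) = 3 + (y*(y - 1) - y) = 3 + (y*(-1 + y) - y) = 3 + (-y + y*(-1 + y)) = 3 - y + y*(-1 + y))
r(-6)*(L(-5) - 32) = (3 + (-6)**2 - 2*(-6))*(-5 - 32) = (3 + 36 + 12)*(-37) = 51*(-37) = -1887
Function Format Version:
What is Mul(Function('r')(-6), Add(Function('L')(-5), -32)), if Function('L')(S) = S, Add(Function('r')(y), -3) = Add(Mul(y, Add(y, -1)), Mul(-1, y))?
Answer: -1887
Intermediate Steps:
Function('r')(y) = Add(3, Mul(-1, y), Mul(y, Add(-1, y))) (Function('r')(y) = Add(3, Add(Mul(y, Add(y, -1)), Mul(-1, y))) = Add(3, Add(Mul(y, Add(-1, y)), Mul(-1, y))) = Add(3, Add(Mul(-1, y), Mul(y, Add(-1, y)))) = Add(3, Mul(-1, y), Mul(y, Add(-1, y))))
Mul(Function('r')(-6), Add(Function('L')(-5), -32)) = Mul(Add(3, Pow(-6, 2), Mul(-2, -6)), Add(-5, -32)) = Mul(Add(3, 36, 12), -37) = Mul(51, -37) = -1887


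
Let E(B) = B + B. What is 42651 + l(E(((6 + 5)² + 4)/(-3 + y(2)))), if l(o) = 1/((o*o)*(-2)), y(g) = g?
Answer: 5331374999/125000 ≈ 42651.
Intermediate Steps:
E(B) = 2*B
l(o) = -1/(2*o²) (l(o) = 1/(o²*(-2)) = 1/(-2*o²) = -1/(2*o²))
42651 + l(E(((6 + 5)² + 4)/(-3 + y(2)))) = 42651 - (-3 + 2)²/(4*((6 + 5)² + 4)²)/2 = 42651 - 1/(4*(11² + 4)²)/2 = 42651 - 1/(4*(121 + 4)²)/2 = 42651 - 1/(2*(2*(125*(-1)))²) = 42651 - 1/(2*(2*(-125))²) = 42651 - ½/(-250)² = 42651 - ½*1/62500 = 42651 - 1/125000 = 5331374999/125000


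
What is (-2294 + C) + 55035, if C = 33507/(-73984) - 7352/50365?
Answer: 11560088358361/219188480 ≈ 52740.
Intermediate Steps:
C = -131265319/219188480 (C = 33507*(-1/73984) - 7352*1/50365 = -1971/4352 - 7352/50365 = -131265319/219188480 ≈ -0.59887)
(-2294 + C) + 55035 = (-2294 - 131265319/219188480) + 55035 = -502949638439/219188480 + 55035 = 11560088358361/219188480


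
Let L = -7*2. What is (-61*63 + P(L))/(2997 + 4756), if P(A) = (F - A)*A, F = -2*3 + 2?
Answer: -3983/7753 ≈ -0.51374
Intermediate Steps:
L = -14
F = -4 (F = -6 + 2 = -4)
P(A) = A*(-4 - A) (P(A) = (-4 - A)*A = A*(-4 - A))
(-61*63 + P(L))/(2997 + 4756) = (-61*63 - 1*(-14)*(4 - 14))/(2997 + 4756) = (-3843 - 1*(-14)*(-10))/7753 = (-3843 - 140)*(1/7753) = -3983*1/7753 = -3983/7753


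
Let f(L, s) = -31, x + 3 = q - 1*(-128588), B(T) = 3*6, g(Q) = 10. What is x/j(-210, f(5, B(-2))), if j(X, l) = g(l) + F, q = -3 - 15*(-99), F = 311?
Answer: 130067/321 ≈ 405.19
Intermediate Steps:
B(T) = 18
q = 1482 (q = -3 + 1485 = 1482)
x = 130067 (x = -3 + (1482 - 1*(-128588)) = -3 + (1482 + 128588) = -3 + 130070 = 130067)
j(X, l) = 321 (j(X, l) = 10 + 311 = 321)
x/j(-210, f(5, B(-2))) = 130067/321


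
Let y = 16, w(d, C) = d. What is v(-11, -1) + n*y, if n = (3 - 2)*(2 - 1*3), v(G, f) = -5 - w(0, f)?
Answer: -21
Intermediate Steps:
v(G, f) = -5 (v(G, f) = -5 - 1*0 = -5 + 0 = -5)
n = -1 (n = 1*(2 - 3) = 1*(-1) = -1)
v(-11, -1) + n*y = -5 - 1*16 = -5 - 16 = -21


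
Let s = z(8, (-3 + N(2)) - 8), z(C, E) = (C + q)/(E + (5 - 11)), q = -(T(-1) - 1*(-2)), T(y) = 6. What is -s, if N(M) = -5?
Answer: 0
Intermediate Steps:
q = -8 (q = -(6 - 1*(-2)) = -(6 + 2) = -1*8 = -8)
z(C, E) = (-8 + C)/(-6 + E) (z(C, E) = (C - 8)/(E + (5 - 11)) = (-8 + C)/(E - 6) = (-8 + C)/(-6 + E))
s = 0 (s = (-8 + 8)/(-6 + ((-3 - 5) - 8)) = 0/(-6 + (-8 - 8)) = 0/(-6 - 16) = 0/(-22) = -1/22*0 = 0)
-s = -1*0 = 0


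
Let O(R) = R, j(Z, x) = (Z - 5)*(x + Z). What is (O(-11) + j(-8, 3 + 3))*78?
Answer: 1170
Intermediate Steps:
j(Z, x) = (-5 + Z)*(Z + x)
(O(-11) + j(-8, 3 + 3))*78 = (-11 + ((-8)**2 - 5*(-8) - 5*(3 + 3) - 8*(3 + 3)))*78 = (-11 + (64 + 40 - 5*6 - 8*6))*78 = (-11 + (64 + 40 - 30 - 48))*78 = (-11 + 26)*78 = 15*78 = 1170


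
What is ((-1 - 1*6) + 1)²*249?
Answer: 8964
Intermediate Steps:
((-1 - 1*6) + 1)²*249 = ((-1 - 6) + 1)²*249 = (-7 + 1)²*249 = (-6)²*249 = 36*249 = 8964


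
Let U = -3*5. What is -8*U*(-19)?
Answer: -2280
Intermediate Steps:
U = -15
-8*U*(-19) = -8*(-15)*(-19) = 120*(-19) = -2280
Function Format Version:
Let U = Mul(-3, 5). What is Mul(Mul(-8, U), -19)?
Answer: -2280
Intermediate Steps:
U = -15
Mul(Mul(-8, U), -19) = Mul(Mul(-8, -15), -19) = Mul(120, -19) = -2280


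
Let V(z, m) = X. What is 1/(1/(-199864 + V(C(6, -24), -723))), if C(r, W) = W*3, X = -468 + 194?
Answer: -200138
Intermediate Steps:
X = -274
C(r, W) = 3*W
V(z, m) = -274
1/(1/(-199864 + V(C(6, -24), -723))) = 1/(1/(-199864 - 274)) = 1/(1/(-200138)) = 1/(-1/200138) = -200138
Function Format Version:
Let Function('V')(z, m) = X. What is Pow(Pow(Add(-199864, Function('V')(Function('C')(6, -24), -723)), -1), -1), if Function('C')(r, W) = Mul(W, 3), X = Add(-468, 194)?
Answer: -200138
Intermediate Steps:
X = -274
Function('C')(r, W) = Mul(3, W)
Function('V')(z, m) = -274
Pow(Pow(Add(-199864, Function('V')(Function('C')(6, -24), -723)), -1), -1) = Pow(Pow(Add(-199864, -274), -1), -1) = Pow(Pow(-200138, -1), -1) = Pow(Rational(-1, 200138), -1) = -200138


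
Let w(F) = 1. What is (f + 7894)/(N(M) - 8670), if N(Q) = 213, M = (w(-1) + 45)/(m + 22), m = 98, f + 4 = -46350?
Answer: 12820/2819 ≈ 4.5477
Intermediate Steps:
f = -46354 (f = -4 - 46350 = -46354)
M = 23/60 (M = (1 + 45)/(98 + 22) = 46/120 = 46*(1/120) = 23/60 ≈ 0.38333)
(f + 7894)/(N(M) - 8670) = (-46354 + 7894)/(213 - 8670) = -38460/(-8457) = -38460*(-1/8457) = 12820/2819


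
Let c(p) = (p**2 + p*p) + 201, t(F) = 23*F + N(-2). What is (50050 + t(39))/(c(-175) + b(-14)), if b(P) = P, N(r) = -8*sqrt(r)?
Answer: 50947/61437 - 8*I*sqrt(2)/61437 ≈ 0.82926 - 0.00018415*I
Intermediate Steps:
t(F) = 23*F - 8*I*sqrt(2)
c(p) = 201 + 2*p**2 (c(p) = (p**2 + p**2) + 201 = 2*p**2 + 201 = 201 + 2*p**2)
(50050 + t(39))/(c(-175) + b(-14)) = (50050 + (23*39 - 8*I*sqrt(2)))/((201 + 2*(-175)**2) - 14) = (50050 + (897 - 8*I*sqrt(2)))/((201 + 2*30625) - 14) = (50947 - 8*I*sqrt(2))/((201 + 61250) - 14) = (50947 - 8*I*sqrt(2))/(61451 - 14) = (50947 - 8*I*sqrt(2))/61437 = (50947 - 8*I*sqrt(2))*(1/61437) = 50947/61437 - 8*I*sqrt(2)/61437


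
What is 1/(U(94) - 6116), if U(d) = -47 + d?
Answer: -1/6069 ≈ -0.00016477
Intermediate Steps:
1/(U(94) - 6116) = 1/((-47 + 94) - 6116) = 1/(47 - 6116) = 1/(-6069) = -1/6069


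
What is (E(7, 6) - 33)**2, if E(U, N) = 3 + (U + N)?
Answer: 289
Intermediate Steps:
E(U, N) = 3 + N + U (E(U, N) = 3 + (N + U) = 3 + N + U)
(E(7, 6) - 33)**2 = ((3 + 6 + 7) - 33)**2 = (16 - 33)**2 = (-17)**2 = 289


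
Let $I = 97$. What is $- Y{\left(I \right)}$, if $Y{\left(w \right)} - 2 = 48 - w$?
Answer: $47$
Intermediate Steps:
$Y{\left(w \right)} = 50 - w$ ($Y{\left(w \right)} = 2 - \left(-48 + w\right) = 50 - w$)
$- Y{\left(I \right)} = - (50 - 97) = \left(-1\right) \left(-47\right) = 47$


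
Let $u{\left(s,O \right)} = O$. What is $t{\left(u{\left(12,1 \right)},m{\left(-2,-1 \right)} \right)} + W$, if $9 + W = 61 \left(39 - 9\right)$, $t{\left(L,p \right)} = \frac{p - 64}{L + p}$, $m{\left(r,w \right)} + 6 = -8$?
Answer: $1827$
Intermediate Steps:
$m{\left(r,w \right)} = -14$ ($m{\left(r,w \right)} = -6 - 8 = -14$)
$t{\left(L,p \right)} = \frac{-64 + p}{L + p}$
$W = 1821$ ($W = -9 + 61 \left(39 - 9\right) = -9 + 61 \cdot 30 = -9 + 1830 = 1821$)
$t{\left(u{\left(12,1 \right)},m{\left(-2,-1 \right)} \right)} + W = \frac{-64 - 14}{1 - 14} + 1821 = \frac{1}{-13} \left(-78\right) + 1821 = \left(- \frac{1}{13}\right) \left(-78\right) + 1821 = 6 + 1821 = 1827$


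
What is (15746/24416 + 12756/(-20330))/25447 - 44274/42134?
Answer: -69904796360951273/66525965868629680 ≈ -1.0508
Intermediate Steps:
(15746/24416 + 12756/(-20330))/25447 - 44274/42134 = (15746*(1/24416) + 12756*(-1/20330))*(1/25447) - 44274*1/42134 = (7873/12208 - 6378/10165)*(1/25447) - 22137/21067 = (2166421/124094320)*(1/25447) - 22137/21067 = 2166421/3157828161040 - 22137/21067 = -69904796360951273/66525965868629680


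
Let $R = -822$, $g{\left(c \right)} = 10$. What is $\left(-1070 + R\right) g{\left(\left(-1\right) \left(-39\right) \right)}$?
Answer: $-18920$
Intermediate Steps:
$\left(-1070 + R\right) g{\left(\left(-1\right) \left(-39\right) \right)} = \left(-1070 - 822\right) 10 = \left(-1892\right) 10 = -18920$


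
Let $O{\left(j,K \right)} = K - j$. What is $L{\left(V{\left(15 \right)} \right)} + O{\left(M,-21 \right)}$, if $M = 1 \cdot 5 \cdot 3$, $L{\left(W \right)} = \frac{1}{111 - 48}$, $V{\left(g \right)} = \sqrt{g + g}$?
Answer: $- \frac{2267}{63} \approx -35.984$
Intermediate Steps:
$V{\left(g \right)} = \sqrt{2} \sqrt{g}$ ($V{\left(g \right)} = \sqrt{2 g} = \sqrt{2} \sqrt{g}$)
$L{\left(W \right)} = \frac{1}{63}$
$M = 15$ ($M = 5 \cdot 3 = 15$)
$L{\left(V{\left(15 \right)} \right)} + O{\left(M,-21 \right)} = \frac{1}{63} - 36 = - \frac{2267}{63}$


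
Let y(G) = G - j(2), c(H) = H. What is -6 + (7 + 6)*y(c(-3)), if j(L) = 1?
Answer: -58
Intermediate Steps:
y(G) = -1 + G (y(G) = G - 1*1 = G - 1 = -1 + G)
-6 + (7 + 6)*y(c(-3)) = -6 + (7 + 6)*(-1 - 3) = -6 + 13*(-4) = -6 - 52 = -58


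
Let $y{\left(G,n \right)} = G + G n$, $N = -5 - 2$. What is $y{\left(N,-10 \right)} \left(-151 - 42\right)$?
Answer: $-12159$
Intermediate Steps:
$N = -7$
$y{\left(N,-10 \right)} \left(-151 - 42\right) = - 7 \left(1 - 10\right) \left(-151 - 42\right) = \left(-7\right) \left(-9\right) \left(-193\right) = 63 \left(-193\right) = -12159$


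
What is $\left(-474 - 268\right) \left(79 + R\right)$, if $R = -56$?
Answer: $-17066$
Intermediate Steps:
$\left(-474 - 268\right) \left(79 + R\right) = \left(-474 - 268\right) \left(79 - 56\right) = \left(-742\right) 23 = -17066$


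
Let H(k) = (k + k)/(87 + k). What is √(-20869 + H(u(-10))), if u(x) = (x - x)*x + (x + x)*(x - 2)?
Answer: 9*I*√3060829/109 ≈ 144.46*I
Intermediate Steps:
u(x) = 2*x*(-2 + x) (u(x) = 0*x + (2*x)*(-2 + x) = 0 + 2*x*(-2 + x) = 2*x*(-2 + x))
H(k) = 2*k/(87 + k) (H(k) = (2*k)/(87 + k) = 2*k/(87 + k))
√(-20869 + H(u(-10))) = √(-20869 + 2*(2*(-10)*(-2 - 10))/(87 + 2*(-10)*(-2 - 10))) = √(-20869 + 2*(2*(-10)*(-12))/(87 + 2*(-10)*(-12))) = √(-20869 + 2*240/(87 + 240)) = √(-20869 + 2*240/327) = √(-20869 + 2*240*(1/327)) = √(-20869 + 160/109) = √(-2274561/109) = 9*I*√3060829/109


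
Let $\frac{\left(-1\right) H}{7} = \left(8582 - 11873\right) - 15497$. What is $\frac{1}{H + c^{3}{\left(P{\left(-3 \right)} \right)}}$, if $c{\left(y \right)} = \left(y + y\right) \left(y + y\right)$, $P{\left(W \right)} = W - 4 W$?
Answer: $\frac{1}{34143740} \approx 2.9288 \cdot 10^{-8}$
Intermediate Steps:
$H = 131516$ ($H = - 7 \left(\left(8582 - 11873\right) - 15497\right) = - 7 \left(-3291 - 15497\right) = \left(-7\right) \left(-18788\right) = 131516$)
$P{\left(W \right)} = - 3 W$
$c{\left(y \right)} = 4 y^{2}$ ($c{\left(y \right)} = 2 y 2 y = 4 y^{2}$)
$\frac{1}{H + c^{3}{\left(P{\left(-3 \right)} \right)}} = \frac{1}{131516 + \left(4 \left(\left(-3\right) \left(-3\right)\right)^{2}\right)^{3}} = \frac{1}{131516 + \left(4 \cdot 9^{2}\right)^{3}} = \frac{1}{131516 + \left(4 \cdot 81\right)^{3}} = \frac{1}{131516 + 324^{3}} = \frac{1}{131516 + 34012224} = \frac{1}{34143740}$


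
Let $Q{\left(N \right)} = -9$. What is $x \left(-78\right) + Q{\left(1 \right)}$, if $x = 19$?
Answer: $-1491$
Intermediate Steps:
$x \left(-78\right) + Q{\left(1 \right)} = 19 \left(-78\right) - 9 = -1482 - 9 = -1491$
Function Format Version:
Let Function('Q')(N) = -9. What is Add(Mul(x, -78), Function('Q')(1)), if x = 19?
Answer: -1491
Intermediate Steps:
Add(Mul(x, -78), Function('Q')(1)) = Add(Mul(19, -78), -9) = Add(-1482, -9) = -1491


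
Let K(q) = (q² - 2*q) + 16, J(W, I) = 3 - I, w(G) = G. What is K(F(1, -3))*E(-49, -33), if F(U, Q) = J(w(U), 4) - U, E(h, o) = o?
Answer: -792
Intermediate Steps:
F(U, Q) = -1 - U (F(U, Q) = (3 - 1*4) - U = (3 - 4) - U = -1 - U)
K(q) = 16 + q² - 2*q
K(F(1, -3))*E(-49, -33) = (16 + (-1 - 1*1)² - 2*(-1 - 1*1))*(-33) = (16 + (-1 - 1)² - 2*(-1 - 1))*(-33) = (16 + (-2)² - 2*(-2))*(-33) = (16 + 4 + 4)*(-33) = 24*(-33) = -792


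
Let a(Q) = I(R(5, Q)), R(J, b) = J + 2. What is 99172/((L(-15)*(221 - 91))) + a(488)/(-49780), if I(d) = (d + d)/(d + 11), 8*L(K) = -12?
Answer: -2962069387/5824260 ≈ -508.57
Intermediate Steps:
R(J, b) = 2 + J
L(K) = -3/2 (L(K) = (⅛)*(-12) = -3/2)
I(d) = 2*d/(11 + d) (I(d) = (2*d)/(11 + d) = 2*d/(11 + d))
a(Q) = 7/9 (a(Q) = 2*(2 + 5)/(11 + (2 + 5)) = 2*7/(11 + 7) = 2*7/18 = 2*7*(1/18) = 7/9)
99172/((L(-15)*(221 - 91))) + a(488)/(-49780) = 99172/((-3*(221 - 91)/2)) + (7/9)/(-49780) = 99172/((-3/2*130)) + (7/9)*(-1/49780) = 99172/(-195) - 7/448020 = 99172*(-1/195) - 7/448020 = -99172/195 - 7/448020 = -2962069387/5824260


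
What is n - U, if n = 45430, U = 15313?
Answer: 30117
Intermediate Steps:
n - U = 45430 - 1*15313 = 45430 - 15313 = 30117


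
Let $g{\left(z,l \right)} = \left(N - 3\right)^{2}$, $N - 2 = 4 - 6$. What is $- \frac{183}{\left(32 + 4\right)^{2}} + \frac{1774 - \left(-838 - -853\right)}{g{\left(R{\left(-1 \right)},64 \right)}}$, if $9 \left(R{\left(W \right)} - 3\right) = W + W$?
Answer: $\frac{84371}{432} \approx 195.3$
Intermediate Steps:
$R{\left(W \right)} = 3 + \frac{2 W}{9}$ ($R{\left(W \right)} = 3 + \frac{W + W}{9} = 3 + \frac{2 W}{9}$)
$N = 0$ ($N = 2 + \left(4 - 6\right) = 2 - 2 = 0$)
$g{\left(z,l \right)} = 9$ ($g{\left(z,l \right)} = \left(0 - 3\right)^{2} = \left(-3\right)^{2} = 9$)
$- \frac{183}{\left(32 + 4\right)^{2}} + \frac{1774 - \left(-838 - -853\right)}{g{\left(R{\left(-1 \right)},64 \right)}} = - \frac{183}{\left(32 + 4\right)^{2}} + \frac{1774 - \left(-838 - -853\right)}{9} = - \frac{183}{36^{2}} + \left(1774 - \left(-838 + 853\right)\right) \frac{1}{9} = - \frac{183}{1296} + \left(1774 - 15\right) \frac{1}{9} = \left(-183\right) \frac{1}{1296} + \left(1774 - 15\right) \frac{1}{9} = - \frac{61}{432} + 1759 \cdot \frac{1}{9} = - \frac{61}{432} + \frac{1759}{9} = \frac{84371}{432}$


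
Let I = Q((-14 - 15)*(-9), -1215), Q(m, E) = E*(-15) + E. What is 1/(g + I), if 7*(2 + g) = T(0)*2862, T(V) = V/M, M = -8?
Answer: 1/17008 ≈ 5.8796e-5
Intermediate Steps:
T(V) = -V/8 (T(V) = V/(-8) = V*(-1/8) = -V/8)
g = -2 (g = -2 + (-1/8*0*2862)/7 = -2 + (0*2862)/7 = -2 + (1/7)*0 = -2 + 0 = -2)
Q(m, E) = -14*E (Q(m, E) = -15*E + E = -14*E)
I = 17010 (I = -14*(-1215) = 17010)
1/(g + I) = 1/(-2 + 17010) = 1/17008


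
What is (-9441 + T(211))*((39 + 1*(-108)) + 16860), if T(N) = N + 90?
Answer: -153469740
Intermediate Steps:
T(N) = 90 + N
(-9441 + T(211))*((39 + 1*(-108)) + 16860) = (-9441 + (90 + 211))*((39 + 1*(-108)) + 16860) = (-9441 + 301)*((39 - 108) + 16860) = -9140*(-69 + 16860) = -9140*16791 = -153469740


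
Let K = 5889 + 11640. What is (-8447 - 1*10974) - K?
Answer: -36950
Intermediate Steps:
K = 17529
(-8447 - 1*10974) - K = (-8447 - 1*10974) - 1*17529 = (-8447 - 10974) - 17529 = -19421 - 17529 = -36950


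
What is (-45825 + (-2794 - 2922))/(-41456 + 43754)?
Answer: -51541/2298 ≈ -22.429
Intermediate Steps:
(-45825 + (-2794 - 2922))/(-41456 + 43754) = (-45825 - 5716)/2298 = -51541*1/2298 = -51541/2298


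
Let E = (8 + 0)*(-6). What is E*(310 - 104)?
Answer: -9888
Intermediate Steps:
E = -48 (E = 8*(-6) = -48)
E*(310 - 104) = -48*(310 - 104) = -48*206 = -9888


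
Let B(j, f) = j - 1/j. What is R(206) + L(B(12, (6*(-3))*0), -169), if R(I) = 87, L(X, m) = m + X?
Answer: -841/12 ≈ -70.083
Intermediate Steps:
L(X, m) = X + m
R(206) + L(B(12, (6*(-3))*0), -169) = 87 + ((12 - 1/12) - 169) = 87 + (143/12 - 169) = 87 - 1885/12 = -841/12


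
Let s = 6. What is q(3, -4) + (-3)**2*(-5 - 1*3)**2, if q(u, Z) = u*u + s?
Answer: 591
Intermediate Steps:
q(u, Z) = 6 + u**2 (q(u, Z) = u*u + 6 = u**2 + 6 = 6 + u**2)
q(3, -4) + (-3)**2*(-5 - 1*3)**2 = (6 + 3**2) + (-3)**2*(-5 - 1*3)**2 = (6 + 9) + 9*(-5 - 3)**2 = 15 + 9*(-8)**2 = 15 + 9*64 = 15 + 576 = 591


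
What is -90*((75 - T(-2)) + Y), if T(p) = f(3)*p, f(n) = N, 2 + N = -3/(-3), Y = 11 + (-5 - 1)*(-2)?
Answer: -8640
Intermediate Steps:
Y = 23 (Y = 11 - 6*(-2) = 11 + 12 = 23)
N = -1 (N = -2 - 3/(-3) = -2 - 3*(-⅓) = -2 + 1 = -1)
f(n) = -1
T(p) = -p
-90*((75 - T(-2)) + Y) = -90*((75 - (-1)*(-2)) + 23) = -90*((75 - 1*2) + 23) = -90*((75 - 2) + 23) = -90*(73 + 23) = -90*96 = -8640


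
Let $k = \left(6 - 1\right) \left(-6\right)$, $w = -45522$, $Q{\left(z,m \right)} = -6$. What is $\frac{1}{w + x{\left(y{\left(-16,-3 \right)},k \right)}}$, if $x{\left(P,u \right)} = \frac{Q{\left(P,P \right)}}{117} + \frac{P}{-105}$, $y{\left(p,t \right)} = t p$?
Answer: $- \frac{1365}{62138224} \approx -2.1967 \cdot 10^{-5}$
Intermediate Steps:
$y{\left(p,t \right)} = p t$
$k = -30$ ($k = 5 \left(-6\right) = -30$)
$x{\left(P,u \right)} = - \frac{2}{39} - \frac{P}{105}$ ($x{\left(P,u \right)} = - \frac{6}{117} + \frac{P}{-105} = \left(-6\right) \frac{1}{117} + P \left(- \frac{1}{105}\right) = - \frac{2}{39} - \frac{P}{105}$)
$\frac{1}{w + x{\left(y{\left(-16,-3 \right)},k \right)}} = \frac{1}{-45522 - \left(\frac{2}{39} + \frac{\left(-16\right) \left(-3\right)}{105}\right)} = \frac{1}{-45522 - \frac{694}{1365}} = \frac{1}{- \frac{62138224}{1365}} = - \frac{1365}{62138224}$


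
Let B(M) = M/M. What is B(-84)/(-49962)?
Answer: -1/49962 ≈ -2.0015e-5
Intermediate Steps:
B(M) = 1
B(-84)/(-49962) = 1/(-49962) = 1*(-1/49962) = -1/49962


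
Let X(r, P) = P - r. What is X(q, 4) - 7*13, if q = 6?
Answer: -93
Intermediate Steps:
X(q, 4) - 7*13 = (4 - 1*6) - 7*13 = (4 - 6) - 91 = -2 - 91 = -93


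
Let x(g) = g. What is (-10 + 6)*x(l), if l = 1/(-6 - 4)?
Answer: 2/5 ≈ 0.40000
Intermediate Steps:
l = -1/10 (l = 1/(-10) = -1/10 ≈ -0.10000)
(-10 + 6)*x(l) = (-10 + 6)*(-1/10) = -4*(-1/10) = 2/5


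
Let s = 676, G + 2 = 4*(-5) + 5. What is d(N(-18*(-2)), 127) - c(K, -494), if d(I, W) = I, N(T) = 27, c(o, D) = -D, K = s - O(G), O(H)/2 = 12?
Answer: -467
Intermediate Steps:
G = -17 (G = -2 + (4*(-5) + 5) = -2 + (-20 + 5) = -2 - 15 = -17)
O(H) = 24 (O(H) = 2*12 = 24)
K = 652 (K = 676 - 1*24 = 676 - 24 = 652)
d(N(-18*(-2)), 127) - c(K, -494) = 27 - (-1)*(-494) = 27 - 1*494 = 27 - 494 = -467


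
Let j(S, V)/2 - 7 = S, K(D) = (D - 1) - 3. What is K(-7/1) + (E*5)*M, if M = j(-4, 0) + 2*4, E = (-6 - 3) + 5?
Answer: -291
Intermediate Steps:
K(D) = -4 + D (K(D) = (-1 + D) - 3 = -4 + D)
E = -4 (E = -9 + 5 = -4)
j(S, V) = 14 + 2*S
M = 14 (M = (14 + 2*(-4)) + 2*4 = (14 - 8) + 8 = 6 + 8 = 14)
K(-7/1) + (E*5)*M = (-4 - 7/1) - 4*5*14 = (-4 - 7*1) - 20*14 = (-4 - 7) - 280 = -11 - 280 = -291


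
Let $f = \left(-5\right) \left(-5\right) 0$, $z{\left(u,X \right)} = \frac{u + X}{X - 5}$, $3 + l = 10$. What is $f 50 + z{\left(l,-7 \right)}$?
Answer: $0$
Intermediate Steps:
$l = 7$ ($l = -3 + 10 = 7$)
$z{\left(u,X \right)} = \frac{X + u}{-5 + X}$
$f = 0$ ($f = 25 \cdot 0 = 0$)
$f 50 + z{\left(l,-7 \right)} = 0 \cdot 50 + \frac{-7 + 7}{-5 - 7} = 0 + \frac{1}{-12} \cdot 0 = 0 - 0 = 0 + 0 = 0$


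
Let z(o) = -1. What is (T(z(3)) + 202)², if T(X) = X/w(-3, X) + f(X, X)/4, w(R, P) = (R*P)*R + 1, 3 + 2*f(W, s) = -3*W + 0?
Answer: 2614689/64 ≈ 40855.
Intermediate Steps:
f(W, s) = -3/2 - 3*W/2 (f(W, s) = -3/2 + (-3*W + 0)/2 = -3/2 + (-3*W)/2 = -3/2 - 3*W/2)
w(R, P) = 1 + P*R² (w(R, P) = (P*R)*R + 1 = P*R² + 1 = 1 + P*R²)
T(X) = -3/8 - 3*X/8 + X/(1 + 9*X) (T(X) = X/(1 + X*(-3)²) + (-3/2 - 3*X/2)/4 = X/(1 + X*9) + (-3/2 - 3*X/2)*(¼) = X/(1 + 9*X) + (-3/8 - 3*X/8) = -3/8 - 3*X/8 + X/(1 + 9*X))
(T(z(3)) + 202)² = ((-3 - 27*(-1)² - 22*(-1))/(8*(1 + 9*(-1))) + 202)² = ((-3 - 27*1 + 22)/(8*(1 - 9)) + 202)² = ((⅛)*(-3 - 27 + 22)/(-8) + 202)² = ((⅛)*(-⅛)*(-8) + 202)² = (⅛ + 202)² = (1617/8)² = 2614689/64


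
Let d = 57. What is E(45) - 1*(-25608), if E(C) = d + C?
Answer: 25710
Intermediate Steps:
E(C) = 57 + C
E(45) - 1*(-25608) = (57 + 45) - 1*(-25608) = 102 + 25608 = 25710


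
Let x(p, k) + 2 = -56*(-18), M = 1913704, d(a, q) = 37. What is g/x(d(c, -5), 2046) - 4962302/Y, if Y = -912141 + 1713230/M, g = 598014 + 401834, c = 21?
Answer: 438713549106584620/439009891009051 ≈ 999.33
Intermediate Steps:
x(p, k) = 1006 (x(p, k) = -2 - 56*(-18) = -2 + 1008 = 1006)
g = 999848
Y = -872783083517/956852 (Y = -912141 + 1713230/1913704 = -912141 + 1713230*(1/1913704) = -912141 + 856615/956852 = -872783083517/956852 ≈ -9.1214e+5)
g/x(d(c, -5), 2046) - 4962302/Y = 999848/1006 - 4962302/(-872783083517/956852) = 999848*(1/1006) - 4962302*(-956852/872783083517) = 499924/503 + 4748188593304/872783083517 = 438713549106584620/439009891009051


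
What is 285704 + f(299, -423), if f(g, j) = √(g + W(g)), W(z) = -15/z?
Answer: 285704 + √26726414/299 ≈ 2.8572e+5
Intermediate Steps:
f(g, j) = √(g - 15/g)
285704 + f(299, -423) = 285704 + √(299 - 15/299) = 285704 + √(89386/299) = 285704 + √26726414/299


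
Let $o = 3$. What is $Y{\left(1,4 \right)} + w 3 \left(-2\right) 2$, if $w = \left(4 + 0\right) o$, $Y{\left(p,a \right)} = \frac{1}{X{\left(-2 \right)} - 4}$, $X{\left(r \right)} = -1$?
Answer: $- \frac{721}{5} \approx -144.2$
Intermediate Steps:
$Y{\left(p,a \right)} = - \frac{1}{5}$ ($Y{\left(p,a \right)} = \frac{1}{-1 - 4} = \frac{1}{-5} = - \frac{1}{5}$)
$w = 12$ ($w = \left(4 + 0\right) 3 = 4 \cdot 3 = 12$)
$Y{\left(1,4 \right)} + w 3 \left(-2\right) 2 = - \frac{1}{5} + 12 \cdot 3 \left(-2\right) 2 = - \frac{1}{5} + 12 \left(\left(-6\right) 2\right) = - \frac{1}{5} + 12 \left(-12\right) = - \frac{1}{5} - 144 = - \frac{721}{5}$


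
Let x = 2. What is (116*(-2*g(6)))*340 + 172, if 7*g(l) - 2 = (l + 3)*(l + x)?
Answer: -5835916/7 ≈ -8.3370e+5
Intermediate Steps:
g(l) = 2/7 + (2 + l)*(3 + l)/7 (g(l) = 2/7 + ((l + 3)*(l + 2))/7 = 2/7 + ((3 + l)*(2 + l))/7 = 2/7 + ((2 + l)*(3 + l))/7 = 2/7 + (2 + l)*(3 + l)/7)
(116*(-2*g(6)))*340 + 172 = (116*(-2*(8/7 + (⅐)*6² + (5/7)*6)))*340 + 172 = (116*(-2*(8/7 + (⅐)*36 + 30/7)))*340 + 172 = (116*(-2*(8/7 + 36/7 + 30/7)))*340 + 172 = (116*(-2*74/7))*340 + 172 = (116*(-148/7))*340 + 172 = -17168/7*340 + 172 = -5837120/7 + 172 = -5835916/7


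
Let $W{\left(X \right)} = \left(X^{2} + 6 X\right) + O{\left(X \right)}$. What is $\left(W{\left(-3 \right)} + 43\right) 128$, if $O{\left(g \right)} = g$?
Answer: $3968$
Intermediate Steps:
$W{\left(X \right)} = X^{2} + 7 X$ ($W{\left(X \right)} = \left(X^{2} + 6 X\right) + X = X^{2} + 7 X$)
$\left(W{\left(-3 \right)} + 43\right) 128 = \left(- 3 \left(7 - 3\right) + 43\right) 128 = \left(\left(-3\right) 4 + 43\right) 128 = \left(-12 + 43\right) 128 = 31 \cdot 128 = 3968$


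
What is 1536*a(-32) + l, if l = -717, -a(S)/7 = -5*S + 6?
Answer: -1785549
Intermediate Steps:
a(S) = -42 + 35*S (a(S) = -7*(-5*S + 6) = -7*(6 - 5*S) = -42 + 35*S)
1536*a(-32) + l = 1536*(-42 + 35*(-32)) - 717 = 1536*(-42 - 1120) - 717 = 1536*(-1162) - 717 = -1784832 - 717 = -1785549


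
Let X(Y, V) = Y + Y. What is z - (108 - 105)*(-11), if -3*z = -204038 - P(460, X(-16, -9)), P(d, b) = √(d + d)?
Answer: 204137/3 + 2*√230/3 ≈ 68056.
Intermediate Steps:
X(Y, V) = 2*Y
P(d, b) = √2*√d (P(d, b) = √(2*d) = √2*√d)
z = 204038/3 + 2*√230/3 (z = -(-204038 - √2*√460)/3 = -(-204038 - √2*2*√115)/3 = -(-204038 - 2*√230)/3 = 204038/3 + 2*√230/3 ≈ 68023.)
z - (108 - 105)*(-11) = (204038/3 + 2*√230/3) - (108 - 105)*(-11) = (204038/3 + 2*√230/3) - 3*(-11) = (204038/3 + 2*√230/3) - 1*(-33) = (204038/3 + 2*√230/3) + 33 = 204137/3 + 2*√230/3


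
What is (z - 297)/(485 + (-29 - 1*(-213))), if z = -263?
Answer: -560/669 ≈ -0.83707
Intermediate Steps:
(z - 297)/(485 + (-29 - 1*(-213))) = (-263 - 297)/(485 + (-29 - 1*(-213))) = -560/(485 + (-29 + 213)) = -560/(485 + 184) = -560/669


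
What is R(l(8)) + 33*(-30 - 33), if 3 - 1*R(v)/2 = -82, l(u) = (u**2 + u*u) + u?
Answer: -1909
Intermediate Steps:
l(u) = u + 2*u**2 (l(u) = (u**2 + u**2) + u = 2*u**2 + u = u + 2*u**2)
R(v) = 170 (R(v) = 6 - 2*(-82) = 6 + 164 = 170)
R(l(8)) + 33*(-30 - 33) = 170 + 33*(-30 - 33) = 170 + 33*(-63) = 170 - 2079 = -1909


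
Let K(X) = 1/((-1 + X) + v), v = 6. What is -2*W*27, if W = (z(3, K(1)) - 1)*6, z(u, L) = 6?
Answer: -1620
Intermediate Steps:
K(X) = 1/(5 + X) (K(X) = 1/((-1 + X) + 6) = 1/(5 + X))
W = 30 (W = (6 - 1)*6 = 5*6 = 30)
-2*W*27 = -2*30*27 = -60*27 = -1620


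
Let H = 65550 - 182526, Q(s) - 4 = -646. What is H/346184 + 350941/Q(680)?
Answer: -15195657217/27781266 ≈ -546.97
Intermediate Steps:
Q(s) = -642 (Q(s) = 4 - 646 = -642)
H = -116976
H/346184 + 350941/Q(680) = -116976/346184 + 350941/(-642) = -116976*1/346184 + 350941*(-1/642) = -14622/43273 - 350941/642 = -15195657217/27781266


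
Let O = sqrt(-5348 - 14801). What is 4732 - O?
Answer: 4732 - I*sqrt(20149) ≈ 4732.0 - 141.95*I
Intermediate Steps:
O = I*sqrt(20149) (O = sqrt(-20149) = I*sqrt(20149) ≈ 141.95*I)
4732 - O = 4732 - I*sqrt(20149)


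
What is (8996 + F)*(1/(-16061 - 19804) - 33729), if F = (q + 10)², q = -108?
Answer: -1500016326640/2391 ≈ -6.2736e+8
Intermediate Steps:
F = 9604 (F = (-108 + 10)² = (-98)² = 9604)
(8996 + F)*(1/(-16061 - 19804) - 33729) = (8996 + 9604)*(1/(-16061 - 19804) - 33729) = 18600*(1/(-35865) - 33729) = 18600*(-1/35865 - 33729) = 18600*(-1209690586/35865) = -1500016326640/2391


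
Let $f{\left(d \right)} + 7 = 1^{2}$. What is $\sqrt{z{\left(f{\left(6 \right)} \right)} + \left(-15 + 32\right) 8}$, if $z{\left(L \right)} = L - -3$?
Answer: $\sqrt{133} \approx 11.533$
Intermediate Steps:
$f{\left(d \right)} = -6$ ($f{\left(d \right)} = -7 + 1^{2} = -7 + 1 = -6$)
$z{\left(L \right)} = 3 + L$ ($z{\left(L \right)} = L + 3 = 3 + L$)
$\sqrt{z{\left(f{\left(6 \right)} \right)} + \left(-15 + 32\right) 8} = \sqrt{\left(3 - 6\right) + \left(-15 + 32\right) 8} = \sqrt{-3 + 17 \cdot 8} = \sqrt{-3 + 136} = \sqrt{133}$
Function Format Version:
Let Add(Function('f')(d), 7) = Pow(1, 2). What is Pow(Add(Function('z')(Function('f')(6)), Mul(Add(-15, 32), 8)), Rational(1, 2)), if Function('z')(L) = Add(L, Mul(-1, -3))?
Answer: Pow(133, Rational(1, 2)) ≈ 11.533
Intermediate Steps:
Function('f')(d) = -6 (Function('f')(d) = Add(-7, Pow(1, 2)) = Add(-7, 1) = -6)
Function('z')(L) = Add(3, L) (Function('z')(L) = Add(L, 3) = Add(3, L))
Pow(Add(Function('z')(Function('f')(6)), Mul(Add(-15, 32), 8)), Rational(1, 2)) = Pow(Add(Add(3, -6), Mul(Add(-15, 32), 8)), Rational(1, 2)) = Pow(Add(-3, Mul(17, 8)), Rational(1, 2)) = Pow(Add(-3, 136), Rational(1, 2)) = Pow(133, Rational(1, 2))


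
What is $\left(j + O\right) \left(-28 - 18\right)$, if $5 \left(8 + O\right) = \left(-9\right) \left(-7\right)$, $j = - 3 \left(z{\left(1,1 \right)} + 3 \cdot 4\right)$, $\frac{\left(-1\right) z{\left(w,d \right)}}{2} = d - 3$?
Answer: $\frac{9982}{5} \approx 1996.4$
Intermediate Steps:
$z{\left(w,d \right)} = 6 - 2 d$ ($z{\left(w,d \right)} = - 2 \left(d - 3\right) = - 2 \left(-3 + d\right) = 6 - 2 d$)
$j = -48$ ($j = - 3 \left(\left(6 - 2\right) + 3 \cdot 4\right) = - 3 \left(\left(6 - 2\right) + 12\right) = - 3 \left(4 + 12\right) = \left(-3\right) 16 = -48$)
$O = \frac{23}{5}$ ($O = -8 + \frac{\left(-9\right) \left(-7\right)}{5} = -8 + \frac{1}{5} \cdot 63 = -8 + \frac{63}{5} = \frac{23}{5} \approx 4.6$)
$\left(j + O\right) \left(-28 - 18\right) = \left(-48 + \frac{23}{5}\right) \left(-28 - 18\right) = - \frac{217 \left(-28 - 18\right)}{5} = \left(- \frac{217}{5}\right) \left(-46\right) = \frac{9982}{5}$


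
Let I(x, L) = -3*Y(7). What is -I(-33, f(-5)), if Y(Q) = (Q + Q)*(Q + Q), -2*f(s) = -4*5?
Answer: 588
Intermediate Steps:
f(s) = 10 (f(s) = -(-2)*5 = -½*(-20) = 10)
Y(Q) = 4*Q² (Y(Q) = (2*Q)*(2*Q) = 4*Q²)
I(x, L) = -588 (I(x, L) = -12*7² = -12*49 = -3*196 = -588)
-I(-33, f(-5)) = -1*(-588) = 588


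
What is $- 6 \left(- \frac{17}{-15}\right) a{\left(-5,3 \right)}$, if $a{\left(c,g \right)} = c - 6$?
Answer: $\frac{374}{5} \approx 74.8$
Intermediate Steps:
$a{\left(c,g \right)} = -6 + c$
$- 6 \left(- \frac{17}{-15}\right) a{\left(-5,3 \right)} = - 6 \left(- \frac{17}{-15}\right) \left(-6 - 5\right) = - 6 \left(\left(-17\right) \left(- \frac{1}{15}\right)\right) \left(-11\right) = \left(-6\right) \frac{17}{15} \left(-11\right) = \left(- \frac{34}{5}\right) \left(-11\right) = \frac{374}{5}$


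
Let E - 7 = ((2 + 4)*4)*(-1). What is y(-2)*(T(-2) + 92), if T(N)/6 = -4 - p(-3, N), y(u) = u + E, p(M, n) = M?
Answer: -1634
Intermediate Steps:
E = -17 (E = 7 + ((2 + 4)*4)*(-1) = 7 + (6*4)*(-1) = 7 + 24*(-1) = 7 - 24 = -17)
y(u) = -17 + u (y(u) = u - 17 = -17 + u)
T(N) = -6 (T(N) = 6*(-4 - 1*(-3)) = 6*(-4 + 3) = 6*(-1) = -6)
y(-2)*(T(-2) + 92) = (-17 - 2)*(-6 + 92) = -19*86 = -1634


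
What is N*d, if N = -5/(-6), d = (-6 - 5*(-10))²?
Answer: 4840/3 ≈ 1613.3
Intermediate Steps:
d = 1936 (d = (-6 + 50)² = 44² = 1936)
N = ⅚ (N = -5*(-⅙) = ⅚ ≈ 0.83333)
N*d = (⅚)*1936 = 4840/3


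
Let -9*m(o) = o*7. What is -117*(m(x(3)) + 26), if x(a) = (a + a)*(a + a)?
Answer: 234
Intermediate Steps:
x(a) = 4*a² (x(a) = (2*a)*(2*a) = 4*a²)
m(o) = -7*o/9 (m(o) = -o*7/9 = -7*o/9)
-117*(m(x(3)) + 26) = -117*(-28*3²/9 + 26) = -117*(-28*9/9 + 26) = -117*(-7/9*36 + 26) = -117*(-28 + 26) = -117*(-2) = 234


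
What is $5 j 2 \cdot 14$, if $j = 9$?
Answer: $1260$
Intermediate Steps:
$5 j 2 \cdot 14 = 5 \cdot 9 \cdot 2 \cdot 14 = 5 \cdot 18 \cdot 14 = 90 \cdot 14 = 1260$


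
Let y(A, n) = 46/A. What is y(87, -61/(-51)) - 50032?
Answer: -4352738/87 ≈ -50032.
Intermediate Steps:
y(87, -61/(-51)) - 50032 = 46/87 - 50032 = -4352738/87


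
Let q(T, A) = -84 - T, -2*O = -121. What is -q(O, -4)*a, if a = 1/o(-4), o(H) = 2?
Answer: 289/4 ≈ 72.250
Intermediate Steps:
O = 121/2 (O = -½*(-121) = 121/2 ≈ 60.500)
a = ½ (a = 1/2 = 1*(½) = ½ ≈ 0.50000)
-q(O, -4)*a = -(-84 - 1*121/2)/2 = -(-84 - 121/2)/2 = -(-289)/(2*2) = -1*(-289/4) = 289/4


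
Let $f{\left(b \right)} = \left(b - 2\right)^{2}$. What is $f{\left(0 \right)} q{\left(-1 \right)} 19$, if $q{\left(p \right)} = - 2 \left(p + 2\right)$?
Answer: $-152$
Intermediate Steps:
$q{\left(p \right)} = -4 - 2 p$ ($q{\left(p \right)} = - 2 \left(2 + p\right) = -4 - 2 p$)
$f{\left(b \right)} = \left(-2 + b\right)^{2}$
$f{\left(0 \right)} q{\left(-1 \right)} 19 = \left(-2 + 0\right)^{2} \left(-4 - -2\right) 19 = \left(-2\right)^{2} \left(-4 + 2\right) 19 = 4 \left(-2\right) 19 = \left(-8\right) 19 = -152$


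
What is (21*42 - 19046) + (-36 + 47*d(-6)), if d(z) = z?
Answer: -18482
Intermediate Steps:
(21*42 - 19046) + (-36 + 47*d(-6)) = (21*42 - 19046) + (-36 + 47*(-6)) = (882 - 19046) + (-36 - 282) = -18164 - 318 = -18482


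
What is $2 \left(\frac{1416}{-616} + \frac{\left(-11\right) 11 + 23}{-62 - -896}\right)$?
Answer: $- \frac{155164}{32109} \approx -4.8324$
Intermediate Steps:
$2 \left(\frac{1416}{-616} + \frac{\left(-11\right) 11 + 23}{-62 - -896}\right) = 2 \left(1416 \left(- \frac{1}{616}\right) + \frac{-121 + 23}{-62 + 896}\right) = 2 \left(- \frac{177}{77} - \frac{98}{834}\right) = 2 \left(- \frac{177}{77} - \frac{49}{417}\right) = 2 \left(- \frac{77582}{32109}\right) = - \frac{155164}{32109}$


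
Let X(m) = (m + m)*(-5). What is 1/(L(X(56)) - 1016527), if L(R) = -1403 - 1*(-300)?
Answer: -1/1017630 ≈ -9.8268e-7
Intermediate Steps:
X(m) = -10*m (X(m) = (2*m)*(-5) = -10*m)
L(R) = -1103 (L(R) = -1403 + 300 = -1103)
1/(L(X(56)) - 1016527) = 1/(-1103 - 1016527) = 1/(-1017630) = -1/1017630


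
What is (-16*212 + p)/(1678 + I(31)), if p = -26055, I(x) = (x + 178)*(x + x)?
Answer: -29447/14636 ≈ -2.0120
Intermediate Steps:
I(x) = 2*x*(178 + x) (I(x) = (178 + x)*(2*x) = 2*x*(178 + x))
(-16*212 + p)/(1678 + I(31)) = (-16*212 - 26055)/(1678 + 2*31*(178 + 31)) = (-3392 - 26055)/(1678 + 2*31*209) = -29447/(1678 + 12958) = -29447/14636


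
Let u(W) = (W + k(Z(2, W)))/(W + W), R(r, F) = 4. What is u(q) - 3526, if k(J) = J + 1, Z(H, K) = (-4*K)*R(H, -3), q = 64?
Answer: -452287/128 ≈ -3533.5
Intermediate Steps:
Z(H, K) = -16*K (Z(H, K) = -4*K*4 = -16*K)
k(J) = 1 + J
u(W) = (1 - 15*W)/(2*W) (u(W) = (W + (1 - 16*W))/(W + W) = (1 - 15*W)/((2*W)) = (1 - 15*W)*(1/(2*W)) = (1 - 15*W)/(2*W))
u(q) - 3526 = (1/2)*(1 - 15*64)/64 - 3526 = (1/2)*(1/64)*(1 - 960) - 3526 = (1/2)*(1/64)*(-959) - 3526 = -959/128 - 3526 = -452287/128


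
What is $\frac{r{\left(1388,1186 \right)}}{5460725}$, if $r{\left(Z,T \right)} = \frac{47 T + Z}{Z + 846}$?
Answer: $\frac{5713}{1219925965} \approx 4.6831 \cdot 10^{-6}$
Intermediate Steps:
$r{\left(Z,T \right)} = \frac{Z + 47 T}{846 + Z}$
$\frac{r{\left(1388,1186 \right)}}{5460725} = \frac{\frac{1}{846 + 1388} \left(1388 + 47 \cdot 1186\right)}{5460725} = \frac{1388 + 55742}{2234} \cdot \frac{1}{5460725} = \frac{1}{2234} \cdot 57130 \cdot \frac{1}{5460725} = \frac{28565}{1117} \cdot \frac{1}{5460725} = \frac{5713}{1219925965}$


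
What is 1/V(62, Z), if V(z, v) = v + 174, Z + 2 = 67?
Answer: 1/239 ≈ 0.0041841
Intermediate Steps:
Z = 65 (Z = -2 + 67 = 65)
V(z, v) = 174 + v
1/V(62, Z) = 1/(174 + 65) = 1/239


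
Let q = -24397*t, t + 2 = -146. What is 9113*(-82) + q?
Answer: 2863490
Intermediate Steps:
t = -148 (t = -2 - 146 = -148)
q = 3610756 (q = -24397*(-148) = 3610756)
9113*(-82) + q = 9113*(-82) + 3610756 = -747266 + 3610756 = 2863490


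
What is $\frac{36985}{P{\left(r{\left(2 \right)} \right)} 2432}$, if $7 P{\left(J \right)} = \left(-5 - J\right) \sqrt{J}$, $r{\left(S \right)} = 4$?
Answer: $- \frac{258895}{43776} \approx -5.9141$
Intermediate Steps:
$P{\left(J \right)} = \frac{\sqrt{J} \left(-5 - J\right)}{7}$ ($P{\left(J \right)} = \frac{\left(-5 - J\right) \sqrt{J}}{7} = \frac{\sqrt{J} \left(-5 - J\right)}{7}$)
$\frac{36985}{P{\left(r{\left(2 \right)} \right)} 2432} = \frac{36985}{\frac{\sqrt{4} \left(-5 - 4\right)}{7} \cdot 2432} = \frac{36985}{\frac{1}{7} \cdot 2 \left(-5 - 4\right) 2432} = \frac{36985}{\frac{1}{7} \cdot 2 \left(-9\right) 2432} = \frac{36985}{\left(- \frac{18}{7}\right) 2432} = \frac{36985}{- \frac{43776}{7}} = 36985 \left(- \frac{7}{43776}\right) = - \frac{258895}{43776}$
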